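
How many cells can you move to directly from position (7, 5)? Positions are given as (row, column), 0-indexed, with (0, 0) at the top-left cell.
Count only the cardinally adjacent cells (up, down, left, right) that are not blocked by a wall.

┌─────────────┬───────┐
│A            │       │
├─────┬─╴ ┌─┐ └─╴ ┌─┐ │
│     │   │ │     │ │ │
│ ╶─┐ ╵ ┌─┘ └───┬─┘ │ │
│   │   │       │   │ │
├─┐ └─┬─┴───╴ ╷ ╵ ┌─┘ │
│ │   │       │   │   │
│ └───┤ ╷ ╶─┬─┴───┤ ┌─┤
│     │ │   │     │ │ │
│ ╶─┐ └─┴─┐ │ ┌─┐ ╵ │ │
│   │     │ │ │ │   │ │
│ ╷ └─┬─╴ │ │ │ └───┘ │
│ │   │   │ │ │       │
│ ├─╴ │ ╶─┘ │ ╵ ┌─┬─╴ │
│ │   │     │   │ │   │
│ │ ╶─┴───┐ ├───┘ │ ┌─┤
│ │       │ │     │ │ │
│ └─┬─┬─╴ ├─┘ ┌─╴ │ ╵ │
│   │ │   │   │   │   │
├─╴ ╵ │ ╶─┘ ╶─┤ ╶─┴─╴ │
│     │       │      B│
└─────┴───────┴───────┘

Checking passable neighbors of (7, 5):
Neighbors: (6, 5), (8, 5), (7, 4)
Count: 3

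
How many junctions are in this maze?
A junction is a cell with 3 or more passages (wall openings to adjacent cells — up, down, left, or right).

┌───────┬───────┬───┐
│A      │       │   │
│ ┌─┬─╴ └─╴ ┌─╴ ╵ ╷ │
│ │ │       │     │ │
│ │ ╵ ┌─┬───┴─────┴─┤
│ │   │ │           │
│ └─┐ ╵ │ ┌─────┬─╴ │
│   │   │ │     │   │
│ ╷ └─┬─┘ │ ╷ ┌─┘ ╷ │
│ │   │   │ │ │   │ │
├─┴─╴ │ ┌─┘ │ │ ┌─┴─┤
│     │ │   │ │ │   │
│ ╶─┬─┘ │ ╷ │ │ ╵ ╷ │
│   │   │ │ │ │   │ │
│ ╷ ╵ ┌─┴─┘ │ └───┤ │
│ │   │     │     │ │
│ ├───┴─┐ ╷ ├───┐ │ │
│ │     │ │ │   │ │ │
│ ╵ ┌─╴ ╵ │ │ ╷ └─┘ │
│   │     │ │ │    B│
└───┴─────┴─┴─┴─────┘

Checking each cell for number of passages:

Junctions found (3+ passages):
  (0, 5): 3 passages
  (1, 3): 3 passages
  (1, 7): 3 passages
  (2, 2): 3 passages
  (3, 0): 3 passages
  (3, 6): 3 passages
  (3, 9): 3 passages
  (5, 5): 3 passages
  (6, 0): 3 passages
  (7, 4): 3 passages
  (7, 5): 3 passages
  (9, 3): 3 passages
Total junctions: 12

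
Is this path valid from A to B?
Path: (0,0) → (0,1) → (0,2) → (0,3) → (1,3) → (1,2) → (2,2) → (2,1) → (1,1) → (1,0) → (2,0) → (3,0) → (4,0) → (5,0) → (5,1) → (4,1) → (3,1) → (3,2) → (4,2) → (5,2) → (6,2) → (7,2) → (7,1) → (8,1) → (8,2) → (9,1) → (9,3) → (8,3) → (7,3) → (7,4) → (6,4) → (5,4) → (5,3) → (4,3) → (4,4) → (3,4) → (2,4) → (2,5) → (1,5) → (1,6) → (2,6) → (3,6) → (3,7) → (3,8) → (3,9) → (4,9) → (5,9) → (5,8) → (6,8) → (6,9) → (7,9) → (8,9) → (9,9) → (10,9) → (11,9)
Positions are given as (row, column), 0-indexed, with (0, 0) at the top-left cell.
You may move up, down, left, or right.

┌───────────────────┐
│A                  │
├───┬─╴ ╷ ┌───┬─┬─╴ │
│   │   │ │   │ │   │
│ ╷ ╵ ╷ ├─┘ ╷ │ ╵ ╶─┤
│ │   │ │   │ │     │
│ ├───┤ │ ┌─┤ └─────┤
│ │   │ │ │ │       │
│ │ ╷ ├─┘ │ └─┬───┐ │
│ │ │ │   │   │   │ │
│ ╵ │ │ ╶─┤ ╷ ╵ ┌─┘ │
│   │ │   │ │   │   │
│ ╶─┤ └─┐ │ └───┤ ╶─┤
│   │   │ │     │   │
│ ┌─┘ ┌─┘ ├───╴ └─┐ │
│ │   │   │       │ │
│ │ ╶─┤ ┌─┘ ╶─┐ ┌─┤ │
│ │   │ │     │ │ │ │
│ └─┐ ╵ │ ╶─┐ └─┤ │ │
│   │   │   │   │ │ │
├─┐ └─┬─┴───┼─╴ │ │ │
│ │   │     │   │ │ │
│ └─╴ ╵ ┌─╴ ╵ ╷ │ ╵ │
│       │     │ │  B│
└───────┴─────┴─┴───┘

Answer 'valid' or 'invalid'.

Checking path validity:
Result: Invalid move at step 25: cannot move from (8, 2) to (9, 1).

invalid

Correct solution:

┌───────────────────┐
│A → → ↓            │
├───┬─╴ ╷ ┌───┬─┬─╴ │
│↓ ↰│↓ ↲│ │↱ ↓│ │   │
│ ╷ ╵ ╷ ├─┘ ╷ │ ╵ ╶─┤
│↓│↑ ↲│ │↱ ↑│↓│     │
│ ├───┤ │ ┌─┤ └─────┤
│↓│↱ ↓│ │↑│ │↳ → → ↓│
│ │ ╷ ├─┘ │ └─┬───┐ │
│↓│↑│↓│↱ ↑│   │   │↓│
│ ╵ │ │ ╶─┤ ╷ ╵ ┌─┘ │
│↳ ↑│↓│↑ ↰│ │   │↓ ↲│
│ ╶─┤ └─┐ │ └───┤ ╶─┤
│   │↓  │↑│     │↳ ↓│
│ ┌─┘ ┌─┘ ├───╴ └─┐ │
│ │↓ ↲│↱ ↑│       │↓│
│ │ ╶─┤ ┌─┘ ╶─┐ ┌─┤ │
│ │↳ ↓│↑│     │ │ │↓│
│ └─┐ ╵ │ ╶─┐ └─┤ │ │
│   │↳ ↑│   │   │ │↓│
├─┐ └─┬─┴───┼─╴ │ │ │
│ │   │     │   │ │↓│
│ └─╴ ╵ ┌─╴ ╵ ╷ │ ╵ │
│       │     │ │  B│
└───────┴─────┴─┴───┘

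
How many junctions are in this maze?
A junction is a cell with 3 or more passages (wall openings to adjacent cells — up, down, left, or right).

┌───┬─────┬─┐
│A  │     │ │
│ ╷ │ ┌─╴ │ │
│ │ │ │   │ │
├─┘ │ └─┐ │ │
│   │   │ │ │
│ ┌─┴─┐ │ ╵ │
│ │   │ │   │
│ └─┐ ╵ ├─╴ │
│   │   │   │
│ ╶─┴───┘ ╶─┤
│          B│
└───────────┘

Checking each cell for number of passages:

Junctions found (3+ passages):
  (1, 4): 3 passages
  (3, 5): 3 passages
  (4, 0): 3 passages
  (5, 4): 3 passages
Total junctions: 4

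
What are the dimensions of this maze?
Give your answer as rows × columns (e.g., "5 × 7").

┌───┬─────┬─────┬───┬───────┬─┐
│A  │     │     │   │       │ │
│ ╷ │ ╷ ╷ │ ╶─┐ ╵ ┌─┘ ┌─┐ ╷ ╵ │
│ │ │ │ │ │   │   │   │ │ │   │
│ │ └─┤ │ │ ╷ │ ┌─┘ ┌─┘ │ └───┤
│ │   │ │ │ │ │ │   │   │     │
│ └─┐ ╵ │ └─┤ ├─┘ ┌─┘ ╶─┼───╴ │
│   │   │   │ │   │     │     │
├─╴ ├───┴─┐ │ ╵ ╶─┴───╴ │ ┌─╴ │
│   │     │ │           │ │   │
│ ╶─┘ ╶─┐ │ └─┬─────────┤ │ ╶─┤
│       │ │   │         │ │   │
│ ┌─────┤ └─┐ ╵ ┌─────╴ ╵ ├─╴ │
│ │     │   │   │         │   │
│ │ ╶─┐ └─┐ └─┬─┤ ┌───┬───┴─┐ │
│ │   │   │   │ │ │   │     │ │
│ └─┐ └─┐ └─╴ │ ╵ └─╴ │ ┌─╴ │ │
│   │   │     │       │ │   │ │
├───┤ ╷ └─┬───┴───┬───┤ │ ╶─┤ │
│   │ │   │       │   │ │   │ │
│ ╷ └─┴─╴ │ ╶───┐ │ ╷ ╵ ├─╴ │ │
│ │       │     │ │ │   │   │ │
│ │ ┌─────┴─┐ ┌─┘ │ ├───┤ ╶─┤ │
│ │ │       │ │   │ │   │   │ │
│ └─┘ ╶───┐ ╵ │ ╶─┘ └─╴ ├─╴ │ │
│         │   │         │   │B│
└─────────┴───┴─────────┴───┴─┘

Counting the maze dimensions:
Rows (vertical): 13
Columns (horizontal): 15
Dimensions: 13 × 15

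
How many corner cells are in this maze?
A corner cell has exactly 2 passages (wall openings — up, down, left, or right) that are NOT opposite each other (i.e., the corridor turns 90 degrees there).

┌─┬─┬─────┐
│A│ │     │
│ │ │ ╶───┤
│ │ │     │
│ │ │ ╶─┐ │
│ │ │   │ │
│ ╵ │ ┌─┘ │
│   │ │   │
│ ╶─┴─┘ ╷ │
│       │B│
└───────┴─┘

Counting corner cells (2 non-opposite passages):
Total corners: 6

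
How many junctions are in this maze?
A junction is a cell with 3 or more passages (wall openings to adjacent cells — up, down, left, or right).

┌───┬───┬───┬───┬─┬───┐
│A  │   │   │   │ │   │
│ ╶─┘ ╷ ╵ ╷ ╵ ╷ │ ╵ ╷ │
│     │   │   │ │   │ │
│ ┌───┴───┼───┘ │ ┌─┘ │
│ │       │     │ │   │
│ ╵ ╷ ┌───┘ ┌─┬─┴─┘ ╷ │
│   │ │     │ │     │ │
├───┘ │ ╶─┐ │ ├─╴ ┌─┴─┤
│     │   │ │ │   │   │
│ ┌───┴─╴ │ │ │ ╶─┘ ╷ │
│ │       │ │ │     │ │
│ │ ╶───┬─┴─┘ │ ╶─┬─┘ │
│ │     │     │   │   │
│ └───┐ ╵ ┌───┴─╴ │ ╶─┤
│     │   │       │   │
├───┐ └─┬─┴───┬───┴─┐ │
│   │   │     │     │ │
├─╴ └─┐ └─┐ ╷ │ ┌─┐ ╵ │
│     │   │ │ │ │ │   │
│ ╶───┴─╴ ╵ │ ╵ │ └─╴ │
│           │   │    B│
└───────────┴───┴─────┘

Checking each cell for number of passages:

Junctions found (3+ passages):
  (1, 0): 3 passages
  (1, 8): 3 passages
  (2, 2): 3 passages
  (2, 10): 3 passages
  (3, 5): 3 passages
  (3, 8): 3 passages
  (5, 7): 3 passages
  (8, 5): 3 passages
  (9, 1): 3 passages
  (9, 10): 3 passages
  (10, 4): 3 passages
Total junctions: 11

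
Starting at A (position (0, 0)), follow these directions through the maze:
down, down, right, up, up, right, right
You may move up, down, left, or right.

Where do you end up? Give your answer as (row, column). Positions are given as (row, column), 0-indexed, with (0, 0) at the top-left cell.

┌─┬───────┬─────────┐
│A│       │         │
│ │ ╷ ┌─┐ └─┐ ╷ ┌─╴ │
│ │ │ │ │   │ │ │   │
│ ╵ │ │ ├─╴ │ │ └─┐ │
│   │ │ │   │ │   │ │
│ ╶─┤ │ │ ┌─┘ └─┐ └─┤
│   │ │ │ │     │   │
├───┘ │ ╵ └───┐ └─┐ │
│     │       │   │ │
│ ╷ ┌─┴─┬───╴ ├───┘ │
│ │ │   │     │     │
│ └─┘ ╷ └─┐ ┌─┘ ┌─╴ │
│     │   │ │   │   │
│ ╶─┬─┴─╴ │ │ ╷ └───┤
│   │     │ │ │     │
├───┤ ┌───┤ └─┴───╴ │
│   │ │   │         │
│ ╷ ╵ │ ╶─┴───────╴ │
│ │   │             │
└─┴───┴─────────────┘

Following directions step by step:
Start: (0, 0)
  down: (0, 0) → (1, 0)
  down: (1, 0) → (2, 0)
  right: (2, 0) → (2, 1)
  up: (2, 1) → (1, 1)
  up: (1, 1) → (0, 1)
  right: (0, 1) → (0, 2)
  right: (0, 2) → (0, 3)
Final position: (0, 3)

Path taken:

┌─┬───────┬─────────┐
│A│↱ → B  │         │
│ │ ╷ ┌─┐ └─┐ ╷ ┌─╴ │
│↓│↑│ │ │   │ │ │   │
│ ╵ │ │ ├─╴ │ │ └─┐ │
│↳ ↑│ │ │   │ │   │ │
│ ╶─┤ │ │ ┌─┘ └─┐ └─┤
│   │ │ │ │     │   │
├───┘ │ ╵ └───┐ └─┐ │
│     │       │   │ │
│ ╷ ┌─┴─┬───╴ ├───┘ │
│ │ │   │     │     │
│ └─┘ ╷ └─┐ ┌─┘ ┌─╴ │
│     │   │ │   │   │
│ ╶─┬─┴─╴ │ │ ╷ └───┤
│   │     │ │ │     │
├───┤ ┌───┤ └─┴───╴ │
│   │ │   │         │
│ ╷ ╵ │ ╶─┴───────╴ │
│ │   │             │
└─┴───┴─────────────┘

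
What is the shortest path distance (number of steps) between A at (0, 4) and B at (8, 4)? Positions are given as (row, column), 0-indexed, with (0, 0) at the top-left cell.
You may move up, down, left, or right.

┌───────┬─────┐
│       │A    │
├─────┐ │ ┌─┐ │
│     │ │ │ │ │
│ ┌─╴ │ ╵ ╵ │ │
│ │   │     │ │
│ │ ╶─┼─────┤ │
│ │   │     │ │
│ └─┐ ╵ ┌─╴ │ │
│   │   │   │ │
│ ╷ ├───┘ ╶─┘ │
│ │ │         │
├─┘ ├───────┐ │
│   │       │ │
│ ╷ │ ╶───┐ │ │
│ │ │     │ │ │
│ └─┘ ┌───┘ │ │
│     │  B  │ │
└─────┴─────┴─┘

Finding path from (0, 4) to (8, 4):
Path: (0,4) → (0,5) → (0,6) → (1,6) → (2,6) → (3,6) → (4,6) → (5,6) → (5,5) → (5,4) → (4,4) → (4,5) → (3,5) → (3,4) → (3,3) → (4,3) → (4,2) → (3,2) → (3,1) → (2,1) → (2,2) → (1,2) → (1,1) → (1,0) → (2,0) → (3,0) → (4,0) → (4,1) → (5,1) → (6,1) → (6,0) → (7,0) → (8,0) → (8,1) → (8,2) → (7,2) → (6,2) → (6,3) → (6,4) → (6,5) → (7,5) → (8,5) → (8,4)
Distance: 42 steps

Solution:

┌───────┬─────┐
│       │A → ↓│
├─────┐ │ ┌─┐ │
│↓ ← ↰│ │ │ │↓│
│ ┌─╴ │ ╵ ╵ │ │
│↓│↱ ↑│     │↓│
│ │ ╶─┼─────┤ │
│↓│↑ ↰│↓ ← ↰│↓│
│ └─┐ ╵ ┌─╴ │ │
│↳ ↓│↑ ↲│↱ ↑│↓│
│ ╷ ├───┘ ╶─┘ │
│ │↓│    ↑ ← ↲│
├─┘ ├───────┐ │
│↓ ↲│↱ → → ↓│ │
│ ╷ │ ╶───┐ │ │
│↓│ │↑    │↓│ │
│ └─┘ ┌───┘ │ │
│↳ → ↑│  B ↲│ │
└─────┴─────┴─┘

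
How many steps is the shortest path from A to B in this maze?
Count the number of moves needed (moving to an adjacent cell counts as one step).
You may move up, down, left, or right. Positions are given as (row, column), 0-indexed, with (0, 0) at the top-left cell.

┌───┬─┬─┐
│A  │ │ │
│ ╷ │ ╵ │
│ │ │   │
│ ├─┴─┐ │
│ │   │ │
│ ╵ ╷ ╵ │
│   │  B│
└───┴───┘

Using BFS to find shortest path:
Start: (0, 0), End: (3, 3)
Path found:
(0,0) → (1,0) → (2,0) → (3,0) → (3,1) → (2,1) → (2,2) → (3,2) → (3,3)
Number of steps: 8

Solution:

┌───┬─┬─┐
│A  │ │ │
│ ╷ │ ╵ │
│↓│ │   │
│ ├─┴─┐ │
│↓│↱ ↓│ │
│ ╵ ╷ ╵ │
│↳ ↑│↳ B│
└───┴───┘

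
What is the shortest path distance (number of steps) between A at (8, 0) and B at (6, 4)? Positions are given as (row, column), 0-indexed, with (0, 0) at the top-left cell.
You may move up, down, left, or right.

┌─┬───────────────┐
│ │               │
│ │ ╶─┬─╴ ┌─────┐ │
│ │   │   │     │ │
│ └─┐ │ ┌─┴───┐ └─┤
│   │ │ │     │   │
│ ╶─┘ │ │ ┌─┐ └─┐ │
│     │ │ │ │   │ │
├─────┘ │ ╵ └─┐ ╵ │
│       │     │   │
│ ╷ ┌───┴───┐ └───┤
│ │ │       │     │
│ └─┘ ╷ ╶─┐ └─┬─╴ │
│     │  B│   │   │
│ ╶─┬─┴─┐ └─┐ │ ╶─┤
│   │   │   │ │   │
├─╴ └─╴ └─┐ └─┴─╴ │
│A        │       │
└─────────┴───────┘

Finding path from (8, 0) to (6, 4):
Path: (8,0) → (8,1) → (7,1) → (7,0) → (6,0) → (6,1) → (6,2) → (5,2) → (5,3) → (6,3) → (6,4)
Distance: 10 steps

Solution:

┌─┬───────────────┐
│ │               │
│ │ ╶─┬─╴ ┌─────┐ │
│ │   │   │     │ │
│ └─┐ │ ┌─┴───┐ └─┤
│   │ │ │     │   │
│ ╶─┘ │ │ ┌─┐ └─┐ │
│     │ │ │ │   │ │
├─────┘ │ ╵ └─┐ ╵ │
│       │     │   │
│ ╷ ┌───┴───┐ └───┤
│ │ │↱ ↓    │     │
│ └─┘ ╷ ╶─┐ └─┬─╴ │
│↱ → ↑│↳ B│   │   │
│ ╶─┬─┴─┐ └─┐ │ ╶─┤
│↑ ↰│   │   │ │   │
├─╴ └─╴ └─┐ └─┴─╴ │
│A ↑      │       │
└─────────┴───────┘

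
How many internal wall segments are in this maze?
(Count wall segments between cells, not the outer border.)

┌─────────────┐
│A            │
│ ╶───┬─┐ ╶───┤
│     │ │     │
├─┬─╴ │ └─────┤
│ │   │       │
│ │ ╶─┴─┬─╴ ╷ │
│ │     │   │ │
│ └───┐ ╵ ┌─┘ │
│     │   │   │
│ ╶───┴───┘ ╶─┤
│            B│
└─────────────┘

Counting internal wall segments:
Total internal walls: 30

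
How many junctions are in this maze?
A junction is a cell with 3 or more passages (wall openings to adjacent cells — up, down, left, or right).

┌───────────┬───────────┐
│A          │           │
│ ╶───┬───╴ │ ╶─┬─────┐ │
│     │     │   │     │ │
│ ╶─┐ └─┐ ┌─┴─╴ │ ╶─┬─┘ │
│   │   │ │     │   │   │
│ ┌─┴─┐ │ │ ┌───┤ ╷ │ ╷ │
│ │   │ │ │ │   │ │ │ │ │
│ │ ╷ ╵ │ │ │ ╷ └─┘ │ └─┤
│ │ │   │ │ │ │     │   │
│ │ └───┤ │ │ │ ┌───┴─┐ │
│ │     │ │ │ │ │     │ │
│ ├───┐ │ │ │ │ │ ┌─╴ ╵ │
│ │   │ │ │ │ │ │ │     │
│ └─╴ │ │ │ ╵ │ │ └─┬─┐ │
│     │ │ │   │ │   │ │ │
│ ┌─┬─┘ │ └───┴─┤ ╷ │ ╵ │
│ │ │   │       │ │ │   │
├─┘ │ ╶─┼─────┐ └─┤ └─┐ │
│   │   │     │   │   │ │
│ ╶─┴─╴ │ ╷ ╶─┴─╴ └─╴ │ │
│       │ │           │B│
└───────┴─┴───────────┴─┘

Checking each cell for number of passages:

Junctions found (3+ passages):
  (1, 0): 3 passages
  (1, 4): 3 passages
  (2, 0): 3 passages
  (2, 8): 3 passages
  (2, 11): 3 passages
  (4, 7): 3 passages
  (6, 10): 3 passages
  (6, 11): 3 passages
  (7, 0): 3 passages
  (7, 8): 3 passages
  (8, 11): 3 passages
  (9, 5): 3 passages
  (10, 8): 3 passages
Total junctions: 13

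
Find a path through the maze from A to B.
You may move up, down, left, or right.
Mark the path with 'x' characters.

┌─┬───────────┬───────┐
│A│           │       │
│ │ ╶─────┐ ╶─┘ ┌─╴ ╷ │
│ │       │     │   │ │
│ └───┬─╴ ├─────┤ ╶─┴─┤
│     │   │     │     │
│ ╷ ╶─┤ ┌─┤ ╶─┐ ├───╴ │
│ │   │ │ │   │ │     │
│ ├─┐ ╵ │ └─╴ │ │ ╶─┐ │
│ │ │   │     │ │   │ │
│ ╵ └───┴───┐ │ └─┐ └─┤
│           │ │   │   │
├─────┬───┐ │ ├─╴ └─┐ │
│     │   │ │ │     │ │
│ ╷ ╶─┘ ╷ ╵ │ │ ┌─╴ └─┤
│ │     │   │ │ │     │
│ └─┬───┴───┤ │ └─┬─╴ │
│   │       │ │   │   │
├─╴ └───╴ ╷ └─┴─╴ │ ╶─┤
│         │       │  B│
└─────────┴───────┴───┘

Finding the shortest path through the maze:
Path length: 45 steps
Directions: down → down → down → down → down → right → right → right → right → right → down → down → left → up → left → down → left → left → up → left → down → down → right → down → right → right → right → up → right → down → right → right → right → up → left → up → up → right → right → down → right → down → left → down → right

Solution:

┌─┬───────────┬───────┐
│A│           │       │
│ │ ╶─────┐ ╶─┘ ┌─╴ ╷ │
│x│       │     │   │ │
│ └───┬─╴ ├─────┤ ╶─┴─┤
│x    │   │     │     │
│ ╷ ╶─┤ ┌─┤ ╶─┐ ├───╴ │
│x│   │ │ │   │ │     │
│ ├─┐ ╵ │ └─╴ │ │ ╶─┐ │
│x│ │   │     │ │   │ │
│ ╵ └───┴───┐ │ └─┐ └─┤
│x x x x x x│ │   │   │
├─────┬───┐ │ ├─╴ └─┐ │
│x x  │x x│x│ │x x x│ │
│ ╷ ╶─┘ ╷ ╵ │ │ ┌─╴ └─┤
│x│x x x│x x│ │x│  x x│
│ └─┬───┴───┤ │ └─┬─╴ │
│x x│    x x│ │x x│x x│
├─╴ └───╴ ╷ └─┴─╴ │ ╶─┤
│  x x x x│x x x x│x B│
└─────────┴───────┴───┘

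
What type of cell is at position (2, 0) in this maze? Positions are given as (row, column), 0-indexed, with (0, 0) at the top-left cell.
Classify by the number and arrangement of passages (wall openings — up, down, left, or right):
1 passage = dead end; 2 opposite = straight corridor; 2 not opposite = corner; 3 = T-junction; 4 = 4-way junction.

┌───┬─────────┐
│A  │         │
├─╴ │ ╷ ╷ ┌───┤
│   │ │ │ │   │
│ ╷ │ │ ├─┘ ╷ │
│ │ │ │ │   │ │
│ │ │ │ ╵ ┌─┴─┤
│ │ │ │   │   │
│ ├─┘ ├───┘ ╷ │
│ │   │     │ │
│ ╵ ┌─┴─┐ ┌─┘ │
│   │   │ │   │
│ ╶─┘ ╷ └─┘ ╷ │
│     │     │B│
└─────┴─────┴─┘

Checking cell at (2, 0):
Number of passages: 2
Cell type: straight corridor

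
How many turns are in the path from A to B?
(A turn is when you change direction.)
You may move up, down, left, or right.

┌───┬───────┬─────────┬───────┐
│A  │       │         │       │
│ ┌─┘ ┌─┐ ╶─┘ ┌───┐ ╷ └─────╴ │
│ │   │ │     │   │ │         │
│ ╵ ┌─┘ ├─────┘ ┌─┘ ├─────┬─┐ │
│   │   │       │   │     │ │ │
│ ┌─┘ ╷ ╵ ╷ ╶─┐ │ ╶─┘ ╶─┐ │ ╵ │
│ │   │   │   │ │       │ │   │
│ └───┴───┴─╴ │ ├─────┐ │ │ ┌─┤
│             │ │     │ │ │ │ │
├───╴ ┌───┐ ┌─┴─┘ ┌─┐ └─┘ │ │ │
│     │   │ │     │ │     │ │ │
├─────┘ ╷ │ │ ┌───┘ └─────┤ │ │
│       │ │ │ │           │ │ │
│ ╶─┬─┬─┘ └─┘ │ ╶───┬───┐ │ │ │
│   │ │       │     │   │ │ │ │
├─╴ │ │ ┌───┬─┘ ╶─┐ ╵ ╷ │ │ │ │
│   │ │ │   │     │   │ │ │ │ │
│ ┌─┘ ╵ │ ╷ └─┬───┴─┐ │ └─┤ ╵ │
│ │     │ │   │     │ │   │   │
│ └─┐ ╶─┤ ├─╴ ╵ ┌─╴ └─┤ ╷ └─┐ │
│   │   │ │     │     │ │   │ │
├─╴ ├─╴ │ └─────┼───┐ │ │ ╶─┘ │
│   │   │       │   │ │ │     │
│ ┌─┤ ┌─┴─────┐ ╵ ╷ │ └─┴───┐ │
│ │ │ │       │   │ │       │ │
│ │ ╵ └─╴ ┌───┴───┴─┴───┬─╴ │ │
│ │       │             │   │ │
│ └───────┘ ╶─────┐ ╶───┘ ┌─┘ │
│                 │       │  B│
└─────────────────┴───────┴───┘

Directions: down, down, right, up, right, up, right, right, down, right, right, up, right, right, right, right, down, right, right, right, right, down, down, left, down, down, down, down, down, down, right, down, down, down, down, down
Number of turns: 16

Solution:

┌───┬───────┬─────────┬───────┐
│A  │↱ → ↓  │↱ → → → ↓│       │
│ ┌─┘ ┌─┐ ╶─┘ ┌───┐ ╷ └─────╴ │
│↓│↱ ↑│ │↳ → ↑│   │ │↳ → → → ↓│
│ ╵ ┌─┘ ├─────┘ ┌─┘ ├─────┬─┐ │
│↳ ↑│   │       │   │     │ │↓│
│ ┌─┘ ╷ ╵ ╷ ╶─┐ │ ╶─┘ ╶─┐ │ ╵ │
│ │   │   │   │ │       │ │↓ ↲│
│ └───┴───┴─╴ │ ├─────┐ │ │ ┌─┤
│             │ │     │ │ │↓│ │
├───╴ ┌───┐ ┌─┴─┘ ┌─┐ └─┘ │ │ │
│     │   │ │     │ │     │↓│ │
├─────┘ ╷ │ │ ┌───┘ └─────┤ │ │
│       │ │ │ │           │↓│ │
│ ╶─┬─┬─┘ └─┘ │ ╶───┬───┐ │ │ │
│   │ │       │     │   │ │↓│ │
├─╴ │ │ ┌───┬─┘ ╶─┐ ╵ ╷ │ │ │ │
│   │ │ │   │     │   │ │ │↓│ │
│ ┌─┘ ╵ │ ╷ └─┬───┴─┐ │ └─┤ ╵ │
│ │     │ │   │     │ │   │↳ ↓│
│ └─┐ ╶─┤ ├─╴ ╵ ┌─╴ └─┤ ╷ └─┐ │
│   │   │ │     │     │ │   │↓│
├─╴ ├─╴ │ └─────┼───┐ │ │ ╶─┘ │
│   │   │       │   │ │ │    ↓│
│ ┌─┤ ┌─┴─────┐ ╵ ╷ │ └─┴───┐ │
│ │ │ │       │   │ │       │↓│
│ │ ╵ └─╴ ┌───┴───┴─┴───┬─╴ │ │
│ │       │             │   │↓│
│ └───────┘ ╶─────┐ ╶───┘ ┌─┘ │
│                 │       │  B│
└─────────────────┴───────┴───┘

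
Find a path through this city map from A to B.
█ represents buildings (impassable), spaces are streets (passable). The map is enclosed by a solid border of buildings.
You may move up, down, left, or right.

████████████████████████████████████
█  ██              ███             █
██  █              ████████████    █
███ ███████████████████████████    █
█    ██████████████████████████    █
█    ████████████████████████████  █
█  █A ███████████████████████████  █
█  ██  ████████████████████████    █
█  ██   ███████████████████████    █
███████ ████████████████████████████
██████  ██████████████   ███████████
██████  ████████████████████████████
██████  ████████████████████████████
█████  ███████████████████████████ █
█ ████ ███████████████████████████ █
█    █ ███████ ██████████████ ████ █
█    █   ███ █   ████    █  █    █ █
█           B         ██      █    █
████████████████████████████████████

Finding the shortest path from A to B:
Movement: cardinal only
Path length: 21 steps
Directions: right → down → down → right → right → down → down → down → down → left → down → down → down → down → down → right → right → right → right → right → right

Solution:

████████████████████████████████████
█  ██              ███             █
██  █              ████████████    █
███ ███████████████████████████    █
█    ██████████████████████████    █
█    ████████████████████████████  █
█  █A↓███████████████████████████  █
█  ██↓ ████████████████████████    █
█  ██↳→↓███████████████████████    █
███████↓████████████████████████████
██████ ↓██████████████   ███████████
██████ ↓████████████████████████████
██████↓↲████████████████████████████
█████ ↓███████████████████████████ █
█ ████↓███████████████████████████ █
█    █↓███████ ██████████████ ████ █
█    █↓  ███ █   ████    █  █    █ █
█     ↳→→→→→B         ██      █    █
████████████████████████████████████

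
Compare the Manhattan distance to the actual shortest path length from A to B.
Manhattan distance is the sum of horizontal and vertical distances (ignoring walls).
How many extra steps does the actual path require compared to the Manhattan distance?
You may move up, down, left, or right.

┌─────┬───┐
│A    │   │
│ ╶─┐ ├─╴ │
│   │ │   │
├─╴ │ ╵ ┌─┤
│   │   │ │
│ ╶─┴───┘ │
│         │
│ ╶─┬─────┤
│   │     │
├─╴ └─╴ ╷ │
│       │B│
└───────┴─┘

Manhattan distance: |5 - 0| + |4 - 0| = 9
Actual path length: 13
Extra steps: 13 - 9 = 4

Solution:

┌─────┬───┐
│A    │   │
│ ╶─┐ ├─╴ │
│↳ ↓│ │   │
├─╴ │ ╵ ┌─┤
│↓ ↲│   │ │
│ ╶─┴───┘ │
│↓        │
│ ╶─┬─────┤
│↳ ↓│  ↱ ↓│
├─╴ └─╴ ╷ │
│  ↳ → ↑│B│
└───────┴─┘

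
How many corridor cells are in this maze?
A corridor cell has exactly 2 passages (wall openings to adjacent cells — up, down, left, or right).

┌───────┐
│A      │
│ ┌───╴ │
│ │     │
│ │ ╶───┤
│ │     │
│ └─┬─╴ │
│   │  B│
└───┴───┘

Counting cells with exactly 2 passages:
Total corridor cells: 14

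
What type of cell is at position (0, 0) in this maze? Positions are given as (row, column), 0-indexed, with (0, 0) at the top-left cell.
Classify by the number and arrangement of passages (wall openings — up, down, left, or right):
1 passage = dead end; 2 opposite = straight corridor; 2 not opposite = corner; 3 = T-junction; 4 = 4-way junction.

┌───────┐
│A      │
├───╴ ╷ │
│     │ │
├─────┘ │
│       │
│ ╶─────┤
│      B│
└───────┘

Checking cell at (0, 0):
Number of passages: 1
Cell type: dead end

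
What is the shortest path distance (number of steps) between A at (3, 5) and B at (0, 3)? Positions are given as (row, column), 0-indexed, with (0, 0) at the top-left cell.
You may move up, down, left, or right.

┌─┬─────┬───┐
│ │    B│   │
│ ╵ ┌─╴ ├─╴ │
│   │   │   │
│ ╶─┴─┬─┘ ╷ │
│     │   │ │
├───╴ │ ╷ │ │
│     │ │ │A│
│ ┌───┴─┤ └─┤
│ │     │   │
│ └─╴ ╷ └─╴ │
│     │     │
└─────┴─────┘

Finding path from (3, 5) to (0, 3):
Path: (3,5) → (2,5) → (1,5) → (1,4) → (2,4) → (3,4) → (4,4) → (4,5) → (5,5) → (5,4) → (5,3) → (4,3) → (4,2) → (5,2) → (5,1) → (5,0) → (4,0) → (3,0) → (3,1) → (3,2) → (2,2) → (2,1) → (2,0) → (1,0) → (1,1) → (0,1) → (0,2) → (0,3)
Distance: 27 steps

Solution:

┌─┬─────┬───┐
│ │↱ → B│   │
│ ╵ ┌─╴ ├─╴ │
│↱ ↑│   │↓ ↰│
│ ╶─┴─┬─┘ ╷ │
│↑ ← ↰│  ↓│↑│
├───╴ │ ╷ │ │
│↱ → ↑│ │↓│A│
│ ┌───┴─┤ └─┤
│↑│  ↓ ↰│↳ ↓│
│ └─╴ ╷ └─╴ │
│↑ ← ↲│↑ ← ↲│
└─────┴─────┘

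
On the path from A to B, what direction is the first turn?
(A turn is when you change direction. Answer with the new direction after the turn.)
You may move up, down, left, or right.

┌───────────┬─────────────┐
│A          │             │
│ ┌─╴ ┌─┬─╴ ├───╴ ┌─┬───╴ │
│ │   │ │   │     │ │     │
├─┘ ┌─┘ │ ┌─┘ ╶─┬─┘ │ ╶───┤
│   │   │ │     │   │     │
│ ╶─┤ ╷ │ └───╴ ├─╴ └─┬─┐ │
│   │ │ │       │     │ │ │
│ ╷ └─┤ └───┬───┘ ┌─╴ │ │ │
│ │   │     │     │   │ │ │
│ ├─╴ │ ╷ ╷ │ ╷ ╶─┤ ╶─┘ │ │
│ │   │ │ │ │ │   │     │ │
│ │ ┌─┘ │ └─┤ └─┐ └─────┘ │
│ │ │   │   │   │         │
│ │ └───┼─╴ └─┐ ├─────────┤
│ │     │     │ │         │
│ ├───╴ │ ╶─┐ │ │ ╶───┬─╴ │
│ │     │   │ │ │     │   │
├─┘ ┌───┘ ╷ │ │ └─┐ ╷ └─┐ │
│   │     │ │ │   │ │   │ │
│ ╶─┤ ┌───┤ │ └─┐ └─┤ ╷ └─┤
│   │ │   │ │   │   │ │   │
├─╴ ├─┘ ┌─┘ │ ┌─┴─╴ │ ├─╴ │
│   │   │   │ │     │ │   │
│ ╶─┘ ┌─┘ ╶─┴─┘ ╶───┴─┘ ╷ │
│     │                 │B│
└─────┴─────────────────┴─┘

Directions: right, right, right, right, right, down, left, down, down, right, right, right, up, left, up, right, right, up, right, right, right, right, down, left, left, down, right, right, down, down, down, down, left, left, left, left, up, left, up, left, down, down, right, down, down, down, right, down, right, down, left, left, down, right, right, right, right, up, right, down
First turn direction: down

Solution:

┌───────────┬─────────────┐
│A → → → → ↓│    ↱ → → → ↓│
│ ┌─╴ ┌─┬─╴ ├───╴ ┌─┬───╴ │
│ │   │ │↓ ↲│↱ → ↑│ │↓ ← ↲│
├─┘ ┌─┘ │ ┌─┘ ╶─┬─┘ │ ╶───┤
│   │   │↓│  ↑ ↰│   │↳ → ↓│
│ ╶─┤ ╷ │ └───╴ ├─╴ └─┬─┐ │
│   │ │ │↳ → → ↑│     │ │↓│
│ ╷ └─┤ └───┬───┘ ┌─╴ │ │ │
│ │   │     │↓ ↰  │   │ │↓│
│ ├─╴ │ ╷ ╷ │ ╷ ╶─┤ ╶─┘ │ │
│ │   │ │ │ │↓│↑ ↰│     │↓│
│ │ ┌─┘ │ └─┤ └─┐ └─────┘ │
│ │ │   │   │↳ ↓│↑ ← ← ← ↲│
│ │ └───┼─╴ └─┐ ├─────────┤
│ │     │     │↓│         │
│ ├───╴ │ ╶─┐ │ │ ╶───┬─╴ │
│ │     │   │ │↓│     │   │
├─┘ ┌───┘ ╷ │ │ └─┐ ╷ └─┐ │
│   │     │ │ │↳ ↓│ │   │ │
│ ╶─┤ ┌───┤ │ └─┐ └─┤ ╷ └─┤
│   │ │   │ │   │↳ ↓│ │   │
├─╴ ├─┘ ┌─┘ │ ┌─┴─╴ │ ├─╴ │
│   │   │   │ │↓ ← ↲│ │↱ ↓│
│ ╶─┘ ┌─┘ ╶─┴─┘ ╶───┴─┘ ╷ │
│     │        ↳ → → → ↑│B│
└─────┴─────────────────┴─┘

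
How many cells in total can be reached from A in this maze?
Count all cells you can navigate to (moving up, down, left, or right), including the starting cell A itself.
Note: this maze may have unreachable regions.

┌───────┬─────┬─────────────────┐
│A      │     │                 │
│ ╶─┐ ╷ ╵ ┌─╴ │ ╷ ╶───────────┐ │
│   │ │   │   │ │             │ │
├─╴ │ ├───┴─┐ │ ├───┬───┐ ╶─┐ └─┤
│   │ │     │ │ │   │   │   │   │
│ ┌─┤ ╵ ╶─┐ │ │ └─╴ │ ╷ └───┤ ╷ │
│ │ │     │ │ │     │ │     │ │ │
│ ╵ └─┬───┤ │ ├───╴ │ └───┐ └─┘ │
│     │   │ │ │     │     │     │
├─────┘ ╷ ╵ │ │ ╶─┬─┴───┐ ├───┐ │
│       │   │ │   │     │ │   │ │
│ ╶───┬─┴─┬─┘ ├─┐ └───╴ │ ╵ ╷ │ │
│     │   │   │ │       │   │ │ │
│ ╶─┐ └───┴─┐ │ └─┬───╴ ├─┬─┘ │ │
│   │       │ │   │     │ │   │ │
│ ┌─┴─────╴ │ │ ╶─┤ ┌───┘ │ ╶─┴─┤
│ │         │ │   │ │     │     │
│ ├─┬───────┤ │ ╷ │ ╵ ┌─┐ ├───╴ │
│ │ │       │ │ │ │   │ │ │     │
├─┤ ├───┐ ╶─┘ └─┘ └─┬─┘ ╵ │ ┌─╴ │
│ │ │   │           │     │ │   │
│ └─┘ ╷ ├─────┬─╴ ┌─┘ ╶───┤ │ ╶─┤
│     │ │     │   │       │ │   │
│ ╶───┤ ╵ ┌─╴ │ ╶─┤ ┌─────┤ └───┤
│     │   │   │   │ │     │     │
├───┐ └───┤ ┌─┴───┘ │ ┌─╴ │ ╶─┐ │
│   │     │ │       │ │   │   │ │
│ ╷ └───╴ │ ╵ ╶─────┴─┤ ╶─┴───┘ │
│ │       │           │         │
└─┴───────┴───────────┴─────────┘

Using BFS/flood-fill to find all reachable cells from A:
Maze size: 15 × 16 = 240 total cells
156 cell(s) are walled off and cannot be reached from A.
Reachable cells: 84

Reachable region (· marks reachable cells):

┌───────┬─────┬─────────────────┐
│A · · ·│· · ·│                 │
│ ╶─┐ ╷ ╵ ┌─╴ │ ╷ ╶───────────┐ │
│· ·│·│· ·│· ·│ │             │ │
├─╴ │ ├───┴─┐ │ ├───┬───┐ ╶─┐ └─┤
│· ·│·│· · ·│·│ │   │   │   │   │
│ ┌─┤ ╵ ╶─┐ │ │ └─╴ │ ╷ └───┤ ╷ │
│·│·│· · ·│·│·│     │ │     │ │ │
│ ╵ └─┬───┤ │ ├───╴ │ └───┐ └─┘ │
│· · ·│· ·│·│·│     │     │     │
├─────┘ ╷ ╵ │ │ ╶─┬─┴───┐ ├───┐ │
│· · · ·│· ·│·│   │     │ │   │ │
│ ╶───┬─┴─┬─┘ ├─┐ └───╴ │ ╵ ╷ │ │
│· · ·│   │· ·│·│       │   │ │ │
│ ╶─┐ └───┴─┐ │ └─┬───╴ ├─┬─┘ │ │
│· ·│· · · ·│·│· ·│     │ │   │ │
│ ┌─┴─────╴ │ │ ╶─┤ ┌───┘ │ ╶─┴─┤
│·│· · · · ·│·│· ·│ │     │     │
│ ├─┬───────┤ │ ╷ │ ╵ ┌─┐ ├───╴ │
│·│ │· · · ·│·│·│·│   │ │ │     │
├─┤ ├───┐ ╶─┘ └─┘ └─┬─┘ ╵ │ ┌─╴ │
│ │ │   │· · · · · ·│     │ │   │
│ └─┘ ╷ ├─────┬─╴ ┌─┘ ╶───┤ │ ╶─┤
│     │ │     │· ·│       │ │   │
│ ╶───┤ ╵ ┌─╴ │ ╶─┤ ┌─────┤ └───┤
│     │   │   │· ·│ │     │     │
├───┐ └───┤ ┌─┴───┘ │ ┌─╴ │ ╶─┐ │
│   │     │ │       │ │   │   │ │
│ ╷ └───╴ │ ╵ ╶─────┴─┤ ╶─┴───┘ │
│ │       │           │         │
└─┴───────┴───────────┴─────────┘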